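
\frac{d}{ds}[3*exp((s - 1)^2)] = 6*s*exp(s^2 - 2*s + 1) - 6*exp(s^2 - 2*s + 1)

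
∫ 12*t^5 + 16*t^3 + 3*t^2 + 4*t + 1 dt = 2*t^6 + 4*t^4 + t^3 + 2*t^2 + t + C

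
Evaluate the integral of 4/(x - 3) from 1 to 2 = -4*log(2)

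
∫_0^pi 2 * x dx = pi^2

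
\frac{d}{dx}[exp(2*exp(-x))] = -2*exp(-x + 2*exp(-x))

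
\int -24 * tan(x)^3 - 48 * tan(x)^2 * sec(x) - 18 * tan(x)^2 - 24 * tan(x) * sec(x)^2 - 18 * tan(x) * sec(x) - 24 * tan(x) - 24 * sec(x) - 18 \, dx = -12*(tan(x) + sec(x))^2 - 18*tan(x) - 18*sec(x) + C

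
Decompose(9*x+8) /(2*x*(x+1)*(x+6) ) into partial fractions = -23/(30*(x + 6)) + 1/(10*(x + 1)) + 2/(3*x)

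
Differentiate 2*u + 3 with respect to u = 2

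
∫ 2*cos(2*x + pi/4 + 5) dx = sin(2*x + pi/4 + 5) + C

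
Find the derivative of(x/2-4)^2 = x/2 - 4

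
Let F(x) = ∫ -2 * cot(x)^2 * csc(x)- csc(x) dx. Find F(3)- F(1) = cot(3)*csc(3) - cot(1)*csc(1)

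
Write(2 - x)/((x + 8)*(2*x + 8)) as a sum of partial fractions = -5/(4*(x + 8)) + 3/(4*(x + 4))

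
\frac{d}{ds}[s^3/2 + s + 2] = 3*s^2/2 + 1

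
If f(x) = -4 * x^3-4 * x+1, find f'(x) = -12*x^2 - 4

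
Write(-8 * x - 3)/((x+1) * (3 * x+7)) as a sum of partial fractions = -47/(4*(3*x + 7)) + 5/(4*(x + 1))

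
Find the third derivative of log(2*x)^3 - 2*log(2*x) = (6*log(x)^2 - 18*log(x) + 12*log(2)*log(x) - 18*log(2) + 2 + 6*log(2)^2)/x^3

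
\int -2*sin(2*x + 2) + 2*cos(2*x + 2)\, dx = sin(2*x + 2) + cos(2*x + 2) + C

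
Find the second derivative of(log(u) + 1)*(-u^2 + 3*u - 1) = (-2*u^2*log(u) - 5*u^2 + 3*u + 1)/u^2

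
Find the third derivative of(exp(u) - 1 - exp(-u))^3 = (27*exp(6*u) - 24*exp(5*u) + 24*exp(u) + 27)*exp(-3*u)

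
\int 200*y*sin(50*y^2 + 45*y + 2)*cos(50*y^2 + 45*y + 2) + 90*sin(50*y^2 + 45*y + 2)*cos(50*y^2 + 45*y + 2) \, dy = sin(50*y^2 + 45*y + 2)^2 + C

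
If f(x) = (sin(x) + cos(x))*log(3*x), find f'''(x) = sqrt(2)*(-x^3*log(x)*cos(x + pi/4) - x^3*log(3)*cos(x + pi/4) - 3*x^2*sin(x + pi/4) - 3*x*cos(x + pi/4) + 2*sin(x + pi/4))/x^3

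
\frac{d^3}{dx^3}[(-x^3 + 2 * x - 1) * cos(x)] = -x^3*sin(x) + 9*x^2*cos(x) + 20*x*sin(x) - sin(x) - 12*cos(x)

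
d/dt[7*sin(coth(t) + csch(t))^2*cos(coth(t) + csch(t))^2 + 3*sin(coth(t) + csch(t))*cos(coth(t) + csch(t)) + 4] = -2*(14*sin(coth(t) + csch(t))*cos(coth(t) + csch(t))*cosh(t) + 14*sin(coth(t) + csch(t))*cos(coth(t) + csch(t)) + 3*cosh(t) + 3)*sin(coth(t) + csch(t) + pi/4)*cos(coth(t) + csch(t) + pi/4)/sinh(t)^2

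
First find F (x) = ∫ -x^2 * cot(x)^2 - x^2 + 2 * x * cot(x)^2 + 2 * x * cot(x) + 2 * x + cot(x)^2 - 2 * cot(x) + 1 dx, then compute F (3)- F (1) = 2*cot(3) + 2*cot(1)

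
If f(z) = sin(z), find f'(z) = cos(z)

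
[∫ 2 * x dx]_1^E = -1 + exp(2)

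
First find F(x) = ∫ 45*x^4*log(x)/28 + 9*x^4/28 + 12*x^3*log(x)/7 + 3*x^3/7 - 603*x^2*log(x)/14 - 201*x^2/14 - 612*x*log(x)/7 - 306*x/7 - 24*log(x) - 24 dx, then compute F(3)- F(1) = -2961*log(3)/4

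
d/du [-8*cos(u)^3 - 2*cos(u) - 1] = -24*sin(u)^3 + 26*sin(u)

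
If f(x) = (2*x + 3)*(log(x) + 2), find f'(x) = (2*x*log(x) + 6*x + 3)/x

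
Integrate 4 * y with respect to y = 2*y^2 + C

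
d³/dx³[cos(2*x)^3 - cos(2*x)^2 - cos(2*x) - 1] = 64*(27*sin(x)^4 - 23*sin(x)^2 + 3)*sin(x)*cos(x)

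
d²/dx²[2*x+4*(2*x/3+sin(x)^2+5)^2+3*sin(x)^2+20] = 32*x*cos(2*x)/3 - 16*(1 - cos(2*x))^2 + 32*sin(2*x)/3 + 62*cos(2*x) + 248/9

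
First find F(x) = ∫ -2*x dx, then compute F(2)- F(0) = -4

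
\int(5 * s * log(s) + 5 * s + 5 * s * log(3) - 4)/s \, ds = (5*s - 4)*log(3*s) + C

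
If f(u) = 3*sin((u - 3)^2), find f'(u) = 6*(u - 3)*cos(u^2 - 6*u + 9)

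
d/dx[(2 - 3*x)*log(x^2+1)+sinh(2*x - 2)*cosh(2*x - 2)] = (-3*x^2*log(x^2 + 1) + 2*x^2*sinh(2*x - 2)^2 + 2*x^2*cosh(2*x - 2)^2 - 6*x^2 + 4*x - 3*log(x^2 + 1) + 2*sinh(2*x - 2)^2 + 2*cosh(2*x - 2)^2)/(x^2 + 1)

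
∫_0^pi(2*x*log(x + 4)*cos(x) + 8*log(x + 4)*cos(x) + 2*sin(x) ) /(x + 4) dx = 0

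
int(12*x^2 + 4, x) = 4*x^3 + 4*x + C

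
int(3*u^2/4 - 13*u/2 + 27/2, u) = u^3/4 - 13*u^2/4 + 27*u/2 + C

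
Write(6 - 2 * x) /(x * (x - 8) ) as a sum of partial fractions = -5/(4*(x - 8)) - 3/(4*x)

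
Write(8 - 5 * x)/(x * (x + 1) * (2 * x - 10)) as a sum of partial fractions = 13/(12*(x + 1)) - 17/(60*(x - 5)) - 4/(5*x)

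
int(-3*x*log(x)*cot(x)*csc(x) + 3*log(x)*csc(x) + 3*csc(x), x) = 3*x*log(x)*csc(x) + C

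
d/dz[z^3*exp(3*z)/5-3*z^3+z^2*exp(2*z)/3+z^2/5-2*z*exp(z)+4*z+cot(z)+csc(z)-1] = 3*z^3*exp(3*z)/5 + 3*z^2*exp(3*z)/5 + 2*z^2*exp(2*z)/3 - 9*z^2 + 2*z*exp(2*z)/3 - 2*z*exp(z) + 2*z/5 - 2*exp(z) - cot(z)^2 - cot(z)*csc(z) + 3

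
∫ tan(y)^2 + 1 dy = tan(y) + C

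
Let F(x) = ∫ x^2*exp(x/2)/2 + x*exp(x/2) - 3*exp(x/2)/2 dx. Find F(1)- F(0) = -1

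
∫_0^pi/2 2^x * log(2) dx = -1 + 2^(pi/2)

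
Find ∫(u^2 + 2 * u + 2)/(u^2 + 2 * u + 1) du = u*(u + 2)/(u + 1) + C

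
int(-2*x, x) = -x^2 + C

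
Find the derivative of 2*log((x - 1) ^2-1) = (4*x - 4)/(x^2 - 2*x)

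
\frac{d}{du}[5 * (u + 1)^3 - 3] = 15*u^2 + 30*u + 15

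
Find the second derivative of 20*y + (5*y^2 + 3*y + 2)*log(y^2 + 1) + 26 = (10*y^4*log(y^2 + 1) + 30*y^4 + 6*y^3 + 20*y^2*log(y^2 + 1) + 46*y^2 + 18*y + 10*log(y^2 + 1) + 4)/(y^4 + 2*y^2 + 1)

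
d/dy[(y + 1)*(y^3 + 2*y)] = 4*y^3 + 3*y^2 + 4*y + 2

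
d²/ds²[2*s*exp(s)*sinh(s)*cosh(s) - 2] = (5*s*sinh(2*s) + 4*s*cosh(2*s) + 2*sinh(2*s) + 4*cosh(2*s))*exp(s)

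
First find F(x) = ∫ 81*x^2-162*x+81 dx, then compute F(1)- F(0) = 27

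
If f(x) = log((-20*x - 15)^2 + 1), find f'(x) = (400*x + 300)/(200*x^2 + 300*x + 113)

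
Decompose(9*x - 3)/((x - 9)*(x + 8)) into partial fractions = 75/(17*(x + 8)) + 78/(17*(x - 9))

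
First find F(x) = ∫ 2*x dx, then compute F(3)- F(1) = 8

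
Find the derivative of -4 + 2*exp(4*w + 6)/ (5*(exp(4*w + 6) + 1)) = 8*exp(4*w + 6)/(5*exp(12)*exp(8*w) + 10*exp(6)*exp(4*w) + 5)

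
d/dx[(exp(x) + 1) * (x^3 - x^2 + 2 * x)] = x^3*exp(x) + 2*x^2*exp(x) + 3*x^2 - 2*x + 2*exp(x) + 2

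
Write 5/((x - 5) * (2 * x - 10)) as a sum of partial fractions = 5/(2*(x - 5)^2)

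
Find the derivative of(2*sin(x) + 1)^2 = 4*(2*sin(x) + 1)*cos(x)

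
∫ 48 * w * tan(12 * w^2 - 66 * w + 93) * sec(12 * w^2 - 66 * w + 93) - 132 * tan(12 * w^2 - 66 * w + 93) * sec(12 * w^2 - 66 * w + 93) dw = 2*sec(12*w^2 - 66*w + 93) + C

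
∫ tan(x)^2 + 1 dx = tan(x) + C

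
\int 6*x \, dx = 3*x^2 + C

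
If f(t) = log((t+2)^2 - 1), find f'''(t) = (4*t^3 + 24*t^2 + 60*t + 56)/(t^6 + 12*t^5 + 57*t^4 + 136*t^3 + 171*t^2 + 108*t + 27)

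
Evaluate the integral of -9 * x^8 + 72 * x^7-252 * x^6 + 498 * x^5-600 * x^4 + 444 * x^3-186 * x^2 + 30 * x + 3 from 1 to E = -(-1 + E)^9 - (-1 + E)^6 + 2*(-1 + E)^3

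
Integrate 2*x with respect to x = x^2 + C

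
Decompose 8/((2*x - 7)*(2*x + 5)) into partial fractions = -2/(3*(2*x + 5)) + 2/(3*(2*x - 7))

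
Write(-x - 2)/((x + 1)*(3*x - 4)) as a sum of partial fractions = -10/(7*(3*x - 4)) + 1/(7*(x + 1))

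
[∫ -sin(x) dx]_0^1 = -1 + cos(1)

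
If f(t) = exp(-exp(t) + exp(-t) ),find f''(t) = (exp(4*t) - exp(3*t) + 2*exp(2*t) + exp(t) + 1)*exp(-2*t - exp(t) + exp(-t))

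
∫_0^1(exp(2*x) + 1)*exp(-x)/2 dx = -exp(-1)/2 + E/2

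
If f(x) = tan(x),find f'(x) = cos(x)^(-2)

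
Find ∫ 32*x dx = 16*x^2 + C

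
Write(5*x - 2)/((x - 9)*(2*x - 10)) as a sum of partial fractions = -23/(8*(x - 5)) + 43/(8*(x - 9))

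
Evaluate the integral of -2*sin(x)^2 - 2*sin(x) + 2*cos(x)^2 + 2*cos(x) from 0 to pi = -4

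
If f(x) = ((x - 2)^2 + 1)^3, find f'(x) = 6*x^5 - 60*x^4 + 252*x^3 - 552*x^2 + 630*x - 300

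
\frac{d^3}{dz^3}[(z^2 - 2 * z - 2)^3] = 120*z^3 - 360*z^2 + 144*z + 96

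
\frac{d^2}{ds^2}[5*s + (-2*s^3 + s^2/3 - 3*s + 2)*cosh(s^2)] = -8*s^5*cosh(s^2) + 4*s^4*cosh(s^2)/3 - 28*s^3*sinh(s^2) - 12*s^3*cosh(s^2) + 10*s^2*sinh(s^2)/3 + 8*s^2*cosh(s^2) - 18*s*sinh(s^2) - 12*s*cosh(s^2) + 4*sinh(s^2) + 2*cosh(s^2)/3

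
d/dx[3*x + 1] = 3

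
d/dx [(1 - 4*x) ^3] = -192*x^2 + 96*x - 12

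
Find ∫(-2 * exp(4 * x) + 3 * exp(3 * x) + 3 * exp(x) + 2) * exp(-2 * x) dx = -4*sinh(x)^2 + 6*sinh(x) + C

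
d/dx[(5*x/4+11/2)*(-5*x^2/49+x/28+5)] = -75*x^2/196 - 405*x/392 + 361/56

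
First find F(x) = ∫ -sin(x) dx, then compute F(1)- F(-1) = 0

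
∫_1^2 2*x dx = 3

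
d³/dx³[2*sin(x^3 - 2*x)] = -54*x^6*cos(x^3 - 2*x) + 108*x^4*cos(x^3 - 2*x) - 108*x^3*sin(x^3 - 2*x) - 72*x^2*cos(x^3 - 2*x) + 72*x*sin(x^3 - 2*x) + 28*cos(x^3 - 2*x)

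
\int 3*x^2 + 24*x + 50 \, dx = x^3 + 12*x^2 + 50*x + C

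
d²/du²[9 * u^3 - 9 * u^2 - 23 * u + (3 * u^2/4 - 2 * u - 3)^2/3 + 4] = 9*u^2/4 + 48*u - 55/3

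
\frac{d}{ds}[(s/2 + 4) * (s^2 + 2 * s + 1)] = 3*s^2/2 + 10*s + 17/2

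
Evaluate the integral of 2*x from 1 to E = -1 + exp(2)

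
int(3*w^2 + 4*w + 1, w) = w^3 + 2*w^2 + w + C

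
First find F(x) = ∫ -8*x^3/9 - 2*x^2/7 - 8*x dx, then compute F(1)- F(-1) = -4/21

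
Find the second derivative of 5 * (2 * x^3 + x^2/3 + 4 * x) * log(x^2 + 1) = (180*x^5*log(x^2 + 1) + 300*x^5 + 10*x^4*log(x^2 + 1) + 30*x^4 + 360*x^3*log(x^2 + 1) + 540*x^3 + 20*x^2*log(x^2 + 1) + 50*x^2 + 180*x*log(x^2 + 1) + 360*x + 10*log(x^2 + 1))/(3*x^4 + 6*x^2 + 3)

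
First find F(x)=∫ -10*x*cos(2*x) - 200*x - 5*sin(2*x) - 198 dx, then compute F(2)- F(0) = -796 - 10*sin(4)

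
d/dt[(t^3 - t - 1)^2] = 6*t^5 - 8*t^3 - 6*t^2 + 2*t + 2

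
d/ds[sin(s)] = cos(s)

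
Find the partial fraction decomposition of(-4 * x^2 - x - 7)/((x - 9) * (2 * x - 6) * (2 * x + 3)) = -29/(189*(2*x + 3)) + 23/(54*(x - 3)) - 85/(63*(x - 9))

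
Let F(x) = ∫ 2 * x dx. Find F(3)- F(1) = 8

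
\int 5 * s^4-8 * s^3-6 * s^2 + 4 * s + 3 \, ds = s^5 - 2*s^4 - 2*s^3 + 2*s^2 + 3*s + C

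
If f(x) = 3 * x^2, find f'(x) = 6*x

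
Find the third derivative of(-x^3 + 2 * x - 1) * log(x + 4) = (-6*x^3*log(x + 4) - 11*x^3 - 72*x^2*log(x + 4) - 108*x^2 - 288*x*log(x + 4) - 290*x - 384*log(x + 4) - 26)/(x^3 + 12*x^2 + 48*x + 64)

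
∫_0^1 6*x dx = 3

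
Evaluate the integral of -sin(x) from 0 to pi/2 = -1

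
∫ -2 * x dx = -x^2 + C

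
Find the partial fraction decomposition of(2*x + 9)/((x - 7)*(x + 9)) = 9/(16*(x + 9)) + 23/(16*(x - 7))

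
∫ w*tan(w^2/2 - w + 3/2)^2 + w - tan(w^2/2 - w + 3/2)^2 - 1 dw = tan((w - 1)^2/2 + 1) + C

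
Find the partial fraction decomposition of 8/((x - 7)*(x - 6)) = -8/(x - 6) + 8/(x - 7)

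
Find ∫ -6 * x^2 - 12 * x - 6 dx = -2*x^3 - 6*x^2 - 6*x + C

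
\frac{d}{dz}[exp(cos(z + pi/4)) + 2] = -exp(cos(z + pi/4))*sin(z + pi/4)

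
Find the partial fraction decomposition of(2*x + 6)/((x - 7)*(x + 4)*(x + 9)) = -3/(20*(x + 9)) + 2/(55*(x + 4)) + 5/(44*(x - 7))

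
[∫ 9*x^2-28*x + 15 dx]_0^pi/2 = (5 - 3*pi/2)*(-pi^2/4 + 3*pi/2)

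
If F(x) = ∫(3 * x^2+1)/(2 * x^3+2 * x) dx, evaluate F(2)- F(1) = -log(2)/2 + log(10)/2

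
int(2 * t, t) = t^2 + C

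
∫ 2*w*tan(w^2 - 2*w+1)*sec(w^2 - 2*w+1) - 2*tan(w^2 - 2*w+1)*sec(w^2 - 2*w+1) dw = sec((w - 1)^2) + C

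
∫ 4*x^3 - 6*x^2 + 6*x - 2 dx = x^4 - 2*x^3 + 3*x^2 - 2*x + C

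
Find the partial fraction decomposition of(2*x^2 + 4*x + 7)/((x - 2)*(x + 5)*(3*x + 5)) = -53/(110*(3*x + 5)) + 37/(70*(x + 5)) + 23/(77*(x - 2))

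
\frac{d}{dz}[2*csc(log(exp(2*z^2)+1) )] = -8*z*exp(2*z^2)*cot(log(exp(2*z^2) + 1))*csc(log(exp(2*z^2) + 1))/(exp(2*z^2) + 1)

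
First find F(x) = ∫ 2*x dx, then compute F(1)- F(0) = 1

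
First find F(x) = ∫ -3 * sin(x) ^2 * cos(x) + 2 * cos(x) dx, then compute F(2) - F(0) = -sin(2)^3 + 2*sin(2)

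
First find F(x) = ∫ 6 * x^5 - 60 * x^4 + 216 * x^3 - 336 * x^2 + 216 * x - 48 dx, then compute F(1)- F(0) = -9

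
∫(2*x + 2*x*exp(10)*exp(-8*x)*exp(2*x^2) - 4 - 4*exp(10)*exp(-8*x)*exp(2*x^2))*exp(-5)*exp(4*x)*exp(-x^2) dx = 2*sinh((x - 2)^2 + 1) + C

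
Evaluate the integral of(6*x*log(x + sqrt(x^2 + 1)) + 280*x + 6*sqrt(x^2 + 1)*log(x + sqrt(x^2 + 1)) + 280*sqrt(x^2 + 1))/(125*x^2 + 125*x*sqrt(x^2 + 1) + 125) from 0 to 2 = -108/5 + 4*log(2 + sqrt(5))/5 + 3*(log(2 + sqrt(5))/5 + 6)^2/5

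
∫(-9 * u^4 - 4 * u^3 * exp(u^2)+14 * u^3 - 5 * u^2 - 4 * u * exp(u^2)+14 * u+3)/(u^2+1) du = -3*u^3 + 7*u^2 + 4*u - 2*exp(u^2) + acot(u) + C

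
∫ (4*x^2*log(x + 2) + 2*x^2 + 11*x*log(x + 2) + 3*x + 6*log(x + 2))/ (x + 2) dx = x*(2*x + 3)*log(x + 2) + C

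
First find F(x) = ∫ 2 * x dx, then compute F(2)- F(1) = 3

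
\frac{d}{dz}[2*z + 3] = 2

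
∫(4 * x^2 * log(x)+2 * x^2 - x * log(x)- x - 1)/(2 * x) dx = (2*x^2 - x - 1)*log(x)/2 + C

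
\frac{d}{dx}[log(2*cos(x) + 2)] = -sin(x)/(cos(x) + 1)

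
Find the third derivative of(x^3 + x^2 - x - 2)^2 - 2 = 120*x^3 + 120*x^2 - 24*x - 36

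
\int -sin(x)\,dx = cos(x) + C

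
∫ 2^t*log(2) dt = 2^t + C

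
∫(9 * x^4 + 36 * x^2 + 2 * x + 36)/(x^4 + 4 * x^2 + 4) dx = (9*x^3 + 4*x^2 + 18*x + 7)/(x^2 + 2) + C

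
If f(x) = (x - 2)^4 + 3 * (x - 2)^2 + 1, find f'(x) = 4*x^3 - 24*x^2 + 54*x - 44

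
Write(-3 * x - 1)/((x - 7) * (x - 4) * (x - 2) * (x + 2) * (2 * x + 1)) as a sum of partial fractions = -8/(2025*(2*x + 1)) + 5/(648*(x + 2)) - 7/(200*(x - 2)) + 13/(324*(x - 4)) - 22/(2025*(x - 7))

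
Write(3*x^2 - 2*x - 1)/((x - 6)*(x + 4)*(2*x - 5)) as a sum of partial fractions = -51/(91*(2*x - 5)) + 11/(26*(x + 4)) + 19/(14*(x - 6))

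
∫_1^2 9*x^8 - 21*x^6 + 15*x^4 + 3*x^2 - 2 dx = 228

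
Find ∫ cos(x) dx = sin(x) + C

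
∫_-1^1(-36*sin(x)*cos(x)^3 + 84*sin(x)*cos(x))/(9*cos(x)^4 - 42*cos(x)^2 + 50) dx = 0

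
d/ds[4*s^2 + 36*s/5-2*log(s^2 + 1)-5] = (40*s^3 + 36*s^2 + 20*s + 36)/(5*s^2 + 5)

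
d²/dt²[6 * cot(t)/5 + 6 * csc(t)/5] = 6*(-1 + 2*cos(t)/sin(t)^2 + 2/sin(t)^2)/(5*sin(t))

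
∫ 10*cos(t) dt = 10*sin(t) + C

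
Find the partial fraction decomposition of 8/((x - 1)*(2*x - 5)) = 16/(3*(2*x - 5)) - 8/(3*(x - 1))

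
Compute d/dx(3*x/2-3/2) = 3/2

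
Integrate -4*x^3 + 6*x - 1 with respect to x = -x^4 + 3*x^2 - x + C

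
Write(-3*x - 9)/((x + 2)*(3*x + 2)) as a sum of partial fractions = -21/(4*(3*x + 2)) + 3/(4*(x + 2))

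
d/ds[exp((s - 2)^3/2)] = 3*s^2*exp(s^3/2 - 3*s^2 + 6*s - 4)/2 - 6*s*exp(s^3/2 - 3*s^2 + 6*s - 4) + 6*exp(s^3/2 - 3*s^2 + 6*s - 4)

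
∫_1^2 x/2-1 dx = -1/4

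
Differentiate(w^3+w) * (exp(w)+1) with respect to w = w^3*exp(w) + 3*w^2*exp(w) + 3*w^2 + w*exp(w) + exp(w) + 1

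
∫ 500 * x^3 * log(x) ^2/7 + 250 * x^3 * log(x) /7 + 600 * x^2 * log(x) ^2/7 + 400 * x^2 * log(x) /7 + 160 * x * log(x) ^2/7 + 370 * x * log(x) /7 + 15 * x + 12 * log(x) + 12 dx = x*(5*x + 4)*(5*x*(5*x + 4)*log(x) + 21)*log(x)/7 + C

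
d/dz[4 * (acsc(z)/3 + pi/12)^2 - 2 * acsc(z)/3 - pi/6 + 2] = (-8*acsc(z) - 2*pi + 6)/(9*z^2*sqrt(1 - 1/z^2))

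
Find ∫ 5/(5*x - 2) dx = log(15*x - 6) + C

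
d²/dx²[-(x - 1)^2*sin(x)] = x^2*sin(x) - 2*x*sin(x) - 4*x*cos(x) - sin(x) + 4*cos(x)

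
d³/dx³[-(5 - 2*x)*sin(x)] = -2*x*cos(x) - 6*sin(x) + 5*cos(x)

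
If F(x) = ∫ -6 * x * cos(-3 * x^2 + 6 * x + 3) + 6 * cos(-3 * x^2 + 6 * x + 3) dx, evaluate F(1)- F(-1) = 2*sin(6)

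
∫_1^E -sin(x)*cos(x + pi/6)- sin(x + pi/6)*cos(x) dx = -cos(pi/6 + 2)/2 + cos(pi/6 + 2*E)/2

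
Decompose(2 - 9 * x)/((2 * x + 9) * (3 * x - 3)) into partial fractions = -85/(33*(2*x + 9)) - 7/(33*(x - 1))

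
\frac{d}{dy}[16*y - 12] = 16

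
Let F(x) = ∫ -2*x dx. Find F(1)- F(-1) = 0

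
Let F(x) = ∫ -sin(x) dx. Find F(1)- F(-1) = 0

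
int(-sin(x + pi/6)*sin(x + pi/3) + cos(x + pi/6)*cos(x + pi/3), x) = cos(2*x)/2 + C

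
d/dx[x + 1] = 1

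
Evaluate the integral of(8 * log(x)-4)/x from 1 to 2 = -1 + (-1 + 2*log(2))^2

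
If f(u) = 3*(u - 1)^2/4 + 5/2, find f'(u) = 3*u/2 - 3/2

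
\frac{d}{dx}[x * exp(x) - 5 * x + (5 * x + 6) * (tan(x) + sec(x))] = x*exp(x) + 5*x*tan(x)^2 + 5*x*tan(x)*sec(x) + 5*x + exp(x) + 6*tan(x)^2 + 6*tan(x)*sec(x) + 5*tan(x) + 5*sec(x) + 1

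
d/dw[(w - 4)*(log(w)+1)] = (w*log(w) + 2*w - 4)/w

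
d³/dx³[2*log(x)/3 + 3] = 4/(3*x^3)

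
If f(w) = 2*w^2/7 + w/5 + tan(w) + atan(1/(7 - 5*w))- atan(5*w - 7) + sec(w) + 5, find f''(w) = 2*tan(w)^3 + 2*tan(w)^2*sec(w) + 2*tan(w) + sec(w) + 4/7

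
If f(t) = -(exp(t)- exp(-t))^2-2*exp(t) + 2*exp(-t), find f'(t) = (-2*exp(4*t) - 2*exp(3*t) - 2*exp(t) + 2)*exp(-2*t)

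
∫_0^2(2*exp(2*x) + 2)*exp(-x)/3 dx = -2*exp(-2)/3 + 2*exp(2)/3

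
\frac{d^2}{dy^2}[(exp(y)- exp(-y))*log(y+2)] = (y^2*exp(2*y)*log(y + 2) - y^2*log(y + 2) + 4*y*exp(2*y)*log(y + 2) + 2*y*exp(2*y) - 4*y*log(y + 2) + 2*y + 4*exp(2*y)*log(y + 2) + 3*exp(2*y) - 4*log(y + 2) + 5)/(y^2*exp(y) + 4*y*exp(y) + 4*exp(y))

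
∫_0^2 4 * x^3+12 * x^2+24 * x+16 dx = 128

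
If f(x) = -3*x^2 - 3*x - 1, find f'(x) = -6*x - 3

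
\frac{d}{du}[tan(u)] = cos(u)^(-2)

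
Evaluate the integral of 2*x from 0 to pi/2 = pi^2/4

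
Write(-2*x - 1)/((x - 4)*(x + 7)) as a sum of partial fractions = -13/(11*(x + 7)) - 9/(11*(x - 4))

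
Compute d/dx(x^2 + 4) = 2*x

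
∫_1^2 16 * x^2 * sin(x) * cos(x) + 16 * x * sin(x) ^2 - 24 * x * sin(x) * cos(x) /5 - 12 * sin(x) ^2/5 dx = 14*cos(2)/5 - 68*cos(4)/5 + 54/5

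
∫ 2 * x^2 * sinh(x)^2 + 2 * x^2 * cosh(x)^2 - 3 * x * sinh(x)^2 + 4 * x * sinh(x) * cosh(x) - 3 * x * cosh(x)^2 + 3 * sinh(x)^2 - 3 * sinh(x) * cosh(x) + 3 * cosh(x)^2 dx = (2*x^2 - 3*x + 3)*sinh(2*x)/2 + C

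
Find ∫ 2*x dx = x^2 + C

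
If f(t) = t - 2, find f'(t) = 1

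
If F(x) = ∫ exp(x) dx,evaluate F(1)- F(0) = -1 + E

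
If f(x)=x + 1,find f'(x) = 1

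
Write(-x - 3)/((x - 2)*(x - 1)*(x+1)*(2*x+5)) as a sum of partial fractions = 4/(189*(2*x + 5)) - 1/(9*(x + 1)) + 2/(7*(x - 1)) - 5/(27*(x - 2))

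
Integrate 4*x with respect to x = 2*x^2 + C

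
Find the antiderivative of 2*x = x^2 + C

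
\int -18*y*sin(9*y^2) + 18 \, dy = 18*y + cos(9*y^2) + C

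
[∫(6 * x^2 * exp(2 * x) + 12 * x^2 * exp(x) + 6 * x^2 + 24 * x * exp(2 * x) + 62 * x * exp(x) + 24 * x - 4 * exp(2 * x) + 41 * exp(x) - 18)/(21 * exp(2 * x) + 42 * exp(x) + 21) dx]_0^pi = -3/2 + (2*pi/3 + 3)*exp(pi)/(1 + exp(pi)) + 2*pi*(-3 + pi^2/3 + 2*pi)/7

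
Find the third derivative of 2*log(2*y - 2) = 4/(y^3 - 3*y^2 + 3*y - 1)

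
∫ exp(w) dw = exp(w) + C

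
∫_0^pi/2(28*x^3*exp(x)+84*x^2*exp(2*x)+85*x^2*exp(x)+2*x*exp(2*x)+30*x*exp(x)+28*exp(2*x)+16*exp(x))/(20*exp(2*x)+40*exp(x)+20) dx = 3/10 + (-3 + pi^2/16 + 7*pi/2 + 7*pi^3/8)*exp(pi/2)/(5*(1 + exp(pi/2)))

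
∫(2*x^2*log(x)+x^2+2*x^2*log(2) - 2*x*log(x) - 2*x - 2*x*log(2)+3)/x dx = ((x - 1)^2 + 2)*log(2*x) + C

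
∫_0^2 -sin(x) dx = -1 + cos(2)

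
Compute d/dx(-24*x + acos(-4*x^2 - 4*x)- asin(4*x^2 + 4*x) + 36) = -24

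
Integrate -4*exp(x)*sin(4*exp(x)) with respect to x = cos(4*exp(x)) + C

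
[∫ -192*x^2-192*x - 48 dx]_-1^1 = -224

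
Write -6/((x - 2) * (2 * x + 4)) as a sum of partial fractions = 3/(4*(x + 2)) - 3/(4*(x - 2))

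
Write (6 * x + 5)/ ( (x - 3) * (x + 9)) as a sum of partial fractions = 49/(12*(x + 9)) + 23/(12*(x - 3))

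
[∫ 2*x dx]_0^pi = pi^2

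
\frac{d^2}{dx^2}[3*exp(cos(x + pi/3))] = 3*exp(cos(x + pi/3))*sin(x + pi/3)^2 - 3*exp(cos(x + pi/3))*cos(x + pi/3)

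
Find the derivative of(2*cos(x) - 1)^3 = 6*(4*sin(x)^2 + 4*cos(x) - 5)*sin(x)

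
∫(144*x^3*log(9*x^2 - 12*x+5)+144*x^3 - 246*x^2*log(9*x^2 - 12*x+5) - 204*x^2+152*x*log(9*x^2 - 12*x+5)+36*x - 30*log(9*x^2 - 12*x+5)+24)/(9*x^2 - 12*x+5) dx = 2*(5*x + 4*(x - 1)^2 - 5)*log((3*x - 2)^2 + 1) + C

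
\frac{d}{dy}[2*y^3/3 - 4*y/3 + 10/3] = 2*y^2 - 4/3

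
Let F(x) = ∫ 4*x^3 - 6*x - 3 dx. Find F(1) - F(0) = -5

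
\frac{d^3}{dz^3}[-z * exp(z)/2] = -z*exp(z)/2 - 3*exp(z)/2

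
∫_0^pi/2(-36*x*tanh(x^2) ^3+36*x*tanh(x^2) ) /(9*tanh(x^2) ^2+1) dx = log(1 + 9*tanh(pi^2/4)^2)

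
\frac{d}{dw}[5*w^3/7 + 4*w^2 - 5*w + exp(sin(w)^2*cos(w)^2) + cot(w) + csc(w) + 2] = 15*w^2/7 + 8*w + exp(1/2 - cos(2*w)/2)*exp(-(1 - cos(2*w))^2/4)*sin(4*w)/2 - 6 - 1/tan(w)^2 - 2*cos(w)/(1 - cos(2*w))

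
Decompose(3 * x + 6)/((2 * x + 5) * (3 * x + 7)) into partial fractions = -3/(3*x + 7) + 3/(2*x + 5)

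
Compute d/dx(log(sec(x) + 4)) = tan(x)*sec(x)/(sec(x) + 4)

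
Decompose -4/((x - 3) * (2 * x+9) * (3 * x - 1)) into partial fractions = 9/(58*(3*x - 1)) - 16/(435*(2*x + 9)) - 1/(30*(x - 3))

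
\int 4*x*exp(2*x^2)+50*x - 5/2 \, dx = 25*x^2 - 5*x/2 + exp(2*x^2) + C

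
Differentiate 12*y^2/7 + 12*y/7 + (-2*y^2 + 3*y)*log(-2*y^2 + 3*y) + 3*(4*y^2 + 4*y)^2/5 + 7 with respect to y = 192*y^3/5 + 288*y^2/5 - 4*y*log(-2*y^2 + 3*y) + 652*y/35 + 3*log(-2*y^2 + 3*y) + 33/7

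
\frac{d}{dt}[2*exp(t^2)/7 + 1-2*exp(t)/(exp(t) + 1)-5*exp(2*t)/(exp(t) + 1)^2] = (4*t*exp(t^2) + 12*t*exp(t^2 + t) + 12*t*exp(t^2 + 2*t) + 4*t*exp(t^2 + 3*t) - 84*exp(2*t) - 14*exp(t))/(7*exp(3*t) + 21*exp(2*t) + 21*exp(t) + 7)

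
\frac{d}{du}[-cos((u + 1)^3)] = 3*(u + 1)^2*sin(u^3 + 3*u^2 + 3*u + 1)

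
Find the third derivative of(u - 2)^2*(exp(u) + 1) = u^2*exp(u) + 2*u*exp(u) - 2*exp(u)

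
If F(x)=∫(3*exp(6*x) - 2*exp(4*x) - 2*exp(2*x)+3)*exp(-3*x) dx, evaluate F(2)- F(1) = -(E - exp(-1))^3 - E - exp(-2) + exp(-1) + exp(2) + (-exp(-2) + exp(2))^3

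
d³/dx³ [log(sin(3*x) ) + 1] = 54*cos(3*x)/sin(3*x)^3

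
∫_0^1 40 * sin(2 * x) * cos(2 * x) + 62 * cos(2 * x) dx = (10*sin(2) + 31)*sin(2)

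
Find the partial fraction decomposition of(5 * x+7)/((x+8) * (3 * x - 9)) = 1/(x + 8) + 2/(3*(x - 3))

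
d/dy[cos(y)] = -sin(y)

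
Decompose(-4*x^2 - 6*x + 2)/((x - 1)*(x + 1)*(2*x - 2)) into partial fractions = 1/(2*(x + 1)) - 5/(2*(x - 1)) - 2/(x - 1)^2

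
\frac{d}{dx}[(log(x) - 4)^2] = (2*log(x) - 8)/x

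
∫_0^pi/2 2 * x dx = pi^2/4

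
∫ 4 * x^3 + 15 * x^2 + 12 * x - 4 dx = x^4 + 5*x^3 + 6*x^2 - 4*x + C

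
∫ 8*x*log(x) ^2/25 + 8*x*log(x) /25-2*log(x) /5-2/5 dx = 2*x*(2*x*log(x) - 5)*log(x)/25 + C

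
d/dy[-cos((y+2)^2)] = 2*(y + 2)*sin(y^2 + 4*y + 4)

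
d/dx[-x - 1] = -1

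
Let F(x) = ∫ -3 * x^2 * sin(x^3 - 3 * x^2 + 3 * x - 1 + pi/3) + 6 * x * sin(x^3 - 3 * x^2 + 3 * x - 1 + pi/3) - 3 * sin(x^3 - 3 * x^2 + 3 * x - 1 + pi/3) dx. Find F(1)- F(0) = 1/2 - sin(pi/6 + 1)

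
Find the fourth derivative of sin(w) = sin(w)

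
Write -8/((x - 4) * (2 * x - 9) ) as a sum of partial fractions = -16/(2*x - 9) + 8/(x - 4)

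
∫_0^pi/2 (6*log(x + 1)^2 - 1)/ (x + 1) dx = -log(1 + pi/2) + 2*log(1 + pi/2)^3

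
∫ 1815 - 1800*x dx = -900*x^2 + 1815*x + C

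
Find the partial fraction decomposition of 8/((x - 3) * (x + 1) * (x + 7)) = 2/(15*(x + 7)) - 1/(3*(x + 1)) + 1/(5*(x - 3))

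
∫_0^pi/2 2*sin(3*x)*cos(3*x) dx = 1/3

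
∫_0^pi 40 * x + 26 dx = 26*pi + 20*pi^2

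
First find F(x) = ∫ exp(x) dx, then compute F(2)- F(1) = -E + exp(2)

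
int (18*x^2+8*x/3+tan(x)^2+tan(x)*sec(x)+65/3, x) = 6*x^3 + 4*x^2/3 + 62*x/3 + tan(x) + sec(x) + C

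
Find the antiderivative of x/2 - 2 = x^2/4 - 2*x + C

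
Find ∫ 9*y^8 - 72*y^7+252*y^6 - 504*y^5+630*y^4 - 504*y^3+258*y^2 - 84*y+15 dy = y^9 - 9*y^8 + 36*y^7 - 84*y^6 + 126*y^5 - 126*y^4 + 86*y^3 - 42*y^2 + 15*y + C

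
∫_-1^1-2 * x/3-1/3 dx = -2/3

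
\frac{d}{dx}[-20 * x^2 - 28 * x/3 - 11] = -40*x - 28/3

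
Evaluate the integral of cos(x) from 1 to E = -sin(1) + sin(E)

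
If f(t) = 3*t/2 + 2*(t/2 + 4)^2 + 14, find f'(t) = t + 19/2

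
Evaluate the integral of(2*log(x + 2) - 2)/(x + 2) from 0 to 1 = -(-1 + log(2))^2 + (-1 + log(3))^2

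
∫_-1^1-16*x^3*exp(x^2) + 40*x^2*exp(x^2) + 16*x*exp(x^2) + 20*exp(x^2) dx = 40*E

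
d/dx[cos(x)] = -sin(x)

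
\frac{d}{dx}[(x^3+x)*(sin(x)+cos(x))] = sqrt(2)*(x^3*cos(x + pi/4) + 3*x^2*sin(x + pi/4) + x*cos(x + pi/4) + sin(x + pi/4))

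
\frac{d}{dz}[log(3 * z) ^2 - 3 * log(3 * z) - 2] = (2*log(z) - 3 + 2*log(3))/z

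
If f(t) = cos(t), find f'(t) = -sin(t)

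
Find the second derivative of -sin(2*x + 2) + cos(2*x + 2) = 4*sin(2*x + 2) - 4*cos(2*x + 2)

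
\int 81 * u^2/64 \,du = 27*u^3/64 + C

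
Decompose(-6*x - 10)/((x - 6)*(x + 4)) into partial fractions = -7/(5*(x + 4)) - 23/(5*(x - 6))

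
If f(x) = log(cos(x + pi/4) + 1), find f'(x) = -sin(x + pi/4)/(cos(x + pi/4) + 1)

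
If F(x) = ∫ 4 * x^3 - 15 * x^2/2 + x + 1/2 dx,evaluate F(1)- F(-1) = -4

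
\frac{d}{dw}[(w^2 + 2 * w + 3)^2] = 4*w^3 + 12*w^2 + 20*w + 12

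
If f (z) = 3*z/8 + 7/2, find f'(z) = 3/8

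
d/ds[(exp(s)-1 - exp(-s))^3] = (3*exp(6*s) - 6*exp(5*s) + 6*exp(s) + 3)*exp(-3*s)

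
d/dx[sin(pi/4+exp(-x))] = -exp(-x)*cos(pi/4 + exp(-x))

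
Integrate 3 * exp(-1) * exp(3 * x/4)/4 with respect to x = exp(3*x/4 - 1) + C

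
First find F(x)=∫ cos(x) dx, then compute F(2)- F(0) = sin(2)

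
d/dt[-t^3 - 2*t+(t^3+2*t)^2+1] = 6*t^5 + 16*t^3 - 3*t^2 + 8*t - 2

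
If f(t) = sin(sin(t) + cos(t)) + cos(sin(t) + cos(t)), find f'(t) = 2*cos(t + pi/4)*cos(sqrt(2)*sin(t + pi/4) + pi/4)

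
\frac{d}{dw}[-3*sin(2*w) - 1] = -6*cos(2*w)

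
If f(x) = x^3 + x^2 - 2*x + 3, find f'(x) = 3*x^2 + 2*x - 2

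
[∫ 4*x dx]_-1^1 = 0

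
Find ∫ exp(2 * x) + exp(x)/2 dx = (exp(x) + 1)*exp(x)/2 + C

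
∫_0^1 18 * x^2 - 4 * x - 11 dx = -7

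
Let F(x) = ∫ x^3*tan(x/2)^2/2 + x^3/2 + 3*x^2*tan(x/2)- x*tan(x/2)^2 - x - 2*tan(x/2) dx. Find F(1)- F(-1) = 0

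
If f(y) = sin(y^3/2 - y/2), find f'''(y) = -27*y^6*cos(y^3/2 - y/2)/8 + 27*y^4*cos(y^3/2 - y/2)/8 - 27*y^3*sin(y^3/2 - y/2)/2 - 9*y^2*cos(y^3/2 - y/2)/8 + 9*y*sin(y^3/2 - y/2)/2 + 25*cos(y^3/2 - y/2)/8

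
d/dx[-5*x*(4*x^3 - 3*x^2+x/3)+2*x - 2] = -80*x^3 + 45*x^2 - 10*x/3 + 2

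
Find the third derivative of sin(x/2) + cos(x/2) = sin(x/2)/8 - cos(x/2)/8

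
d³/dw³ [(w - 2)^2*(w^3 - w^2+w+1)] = 60*w^2 - 120*w + 54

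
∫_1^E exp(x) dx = -E + exp(E)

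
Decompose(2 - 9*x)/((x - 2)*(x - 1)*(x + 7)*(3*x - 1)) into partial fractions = -27/(220*(3*x - 1)) - 65/(1584*(x + 7)) + 7/(16*(x - 1)) - 16/(45*(x - 2))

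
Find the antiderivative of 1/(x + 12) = log(x/3 + 4) + C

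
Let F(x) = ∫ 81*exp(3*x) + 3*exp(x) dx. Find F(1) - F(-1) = -27*exp(-3) - 3*exp(-1) + 3*E + 27*exp(3)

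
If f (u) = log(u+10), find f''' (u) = 2/(u^3 + 30*u^2 + 300*u + 1000)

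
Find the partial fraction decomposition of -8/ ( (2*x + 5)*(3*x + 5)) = -24/(5*(3*x + 5)) + 16/(5*(2*x + 5))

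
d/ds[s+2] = 1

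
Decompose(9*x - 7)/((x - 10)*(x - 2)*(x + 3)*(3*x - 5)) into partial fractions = 108/(175*(3*x - 5)) + 17/(455*(x + 3)) - 11/(40*(x - 2)) + 83/(2600*(x - 10))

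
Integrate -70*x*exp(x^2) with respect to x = -35*exp(x^2) + C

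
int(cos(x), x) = sin(x) + C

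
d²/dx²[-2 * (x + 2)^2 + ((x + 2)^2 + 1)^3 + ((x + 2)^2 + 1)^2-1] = 30*x^4 + 240*x^3 + 768*x^2 + 1152*x + 678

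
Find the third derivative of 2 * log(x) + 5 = 4/x^3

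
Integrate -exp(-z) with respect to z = exp(-z) + C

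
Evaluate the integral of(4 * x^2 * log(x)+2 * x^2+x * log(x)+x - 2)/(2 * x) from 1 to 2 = 4*log(2)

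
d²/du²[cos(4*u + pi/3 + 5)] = -16*cos(4*u + pi/3 + 5)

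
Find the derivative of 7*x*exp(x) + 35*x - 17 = 7*x*exp(x) + 7*exp(x) + 35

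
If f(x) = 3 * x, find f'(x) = 3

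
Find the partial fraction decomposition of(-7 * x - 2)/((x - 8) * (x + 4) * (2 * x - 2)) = 13/(60*(x + 4)) + 9/(70*(x - 1)) - 29/(84*(x - 8))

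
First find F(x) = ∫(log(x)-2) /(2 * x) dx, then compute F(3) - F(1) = -1 + (-1 + log(3)/2)^2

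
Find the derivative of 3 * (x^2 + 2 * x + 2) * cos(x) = -3*x^2*sin(x) - 6*x*sin(x) + 6*x*cos(x) - 6*sin(x) + 6*cos(x)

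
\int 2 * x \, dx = x^2 + C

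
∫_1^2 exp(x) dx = -E + exp(2)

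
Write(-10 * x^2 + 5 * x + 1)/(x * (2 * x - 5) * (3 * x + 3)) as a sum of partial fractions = -28/(15*(2*x - 5)) - 2/(3*(x + 1)) - 1/(15*x)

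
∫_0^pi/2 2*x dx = pi^2/4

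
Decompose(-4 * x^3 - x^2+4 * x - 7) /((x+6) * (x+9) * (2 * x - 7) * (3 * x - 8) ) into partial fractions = 2141/(4550*(3*x - 8)) - 1414/(2375*(2*x - 7)) - 2792/(2625*(x + 9)) + 797/(1482*(x + 6))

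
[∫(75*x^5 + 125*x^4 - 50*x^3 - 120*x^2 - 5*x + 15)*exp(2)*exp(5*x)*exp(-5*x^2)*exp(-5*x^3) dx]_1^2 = -48*exp(-48) + 3*exp(-3)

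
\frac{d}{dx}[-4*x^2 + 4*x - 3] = 4 - 8*x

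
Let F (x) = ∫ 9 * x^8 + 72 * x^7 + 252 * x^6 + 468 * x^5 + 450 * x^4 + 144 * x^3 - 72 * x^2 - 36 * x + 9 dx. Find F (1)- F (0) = 217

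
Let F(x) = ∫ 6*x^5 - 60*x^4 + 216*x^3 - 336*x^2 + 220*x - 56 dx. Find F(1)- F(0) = -15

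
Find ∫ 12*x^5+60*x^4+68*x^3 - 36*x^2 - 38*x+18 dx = 2*x^6 + 12*x^5 + 17*x^4 - 12*x^3 - 19*x^2 + 18*x + C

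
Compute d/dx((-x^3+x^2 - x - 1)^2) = 6*x^5 - 10*x^4 + 12*x^3 - 2*x + 2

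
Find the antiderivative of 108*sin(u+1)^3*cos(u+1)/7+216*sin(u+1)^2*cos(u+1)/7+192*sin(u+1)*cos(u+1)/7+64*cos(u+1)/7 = (27*sin(u + 1)^3 + 72*sin(u + 1)^2 + 96*sin(u + 1) + 64)*sin(u + 1)/7 + C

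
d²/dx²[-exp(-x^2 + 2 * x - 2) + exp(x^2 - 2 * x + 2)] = (4*x^2*exp(2*x^2 - 4*x + 4) - 4*x^2 - 8*x*exp(2*x^2 - 4*x + 4) + 8*x + 6*exp(2*x^2 - 4*x + 4) - 2)*exp(-x^2 + 2*x - 2)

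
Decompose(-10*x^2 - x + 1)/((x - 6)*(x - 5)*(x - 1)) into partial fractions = -1/(2*(x - 1)) + 127/(2*(x - 5)) - 73/(x - 6)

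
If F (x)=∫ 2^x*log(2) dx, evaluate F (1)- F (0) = 1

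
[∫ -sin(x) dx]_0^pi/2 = -1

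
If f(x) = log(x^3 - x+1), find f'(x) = (3*x^2 - 1)/(x^3 - x + 1)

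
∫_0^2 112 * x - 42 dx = 140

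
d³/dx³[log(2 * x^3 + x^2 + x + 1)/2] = (24*x^6 + 24*x^5 - 76*x^3 - 33*x^2 - 9*x + 4)/(8*x^9 + 12*x^8 + 18*x^7 + 25*x^6 + 21*x^5 + 18*x^4 + 13*x^3 + 6*x^2 + 3*x + 1)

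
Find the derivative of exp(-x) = -exp(-x)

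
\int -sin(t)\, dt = cos(t) + C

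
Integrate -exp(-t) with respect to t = exp(-t) + C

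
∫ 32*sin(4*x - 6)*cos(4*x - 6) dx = 4*sin(4*x - 6)^2 + C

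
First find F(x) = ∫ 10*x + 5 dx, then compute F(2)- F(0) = 30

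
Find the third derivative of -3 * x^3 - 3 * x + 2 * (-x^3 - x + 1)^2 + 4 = 240*x^3 + 96*x - 42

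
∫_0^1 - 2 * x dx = -1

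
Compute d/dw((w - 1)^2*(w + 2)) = 3*w^2 - 3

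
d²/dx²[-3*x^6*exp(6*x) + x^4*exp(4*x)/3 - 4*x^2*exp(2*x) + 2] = -108*x^6*exp(6*x) - 216*x^5*exp(6*x) - 90*x^4*exp(6*x) + 16*x^4*exp(4*x)/3 + 32*x^3*exp(4*x)/3 + 4*x^2*exp(4*x) - 16*x^2*exp(2*x) - 32*x*exp(2*x) - 8*exp(2*x)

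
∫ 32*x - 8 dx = 16*x^2 - 8*x + C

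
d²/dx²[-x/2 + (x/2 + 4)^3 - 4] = 3*x/4 + 6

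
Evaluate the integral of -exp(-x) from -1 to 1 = -E + exp(-1)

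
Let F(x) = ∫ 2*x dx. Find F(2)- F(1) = 3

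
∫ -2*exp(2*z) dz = -exp(2*z) + C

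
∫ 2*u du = u^2 + C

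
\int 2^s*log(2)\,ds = 2^s + C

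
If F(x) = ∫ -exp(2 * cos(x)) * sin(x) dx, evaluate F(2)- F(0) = -exp(2)/2 + exp(2*cos(2))/2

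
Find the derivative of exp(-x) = -exp(-x)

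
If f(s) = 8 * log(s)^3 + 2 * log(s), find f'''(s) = (48*log(s)^2 - 144*log(s) + 52)/s^3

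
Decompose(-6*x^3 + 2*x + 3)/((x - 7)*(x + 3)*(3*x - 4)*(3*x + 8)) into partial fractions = 1003/(348*(3*x + 8)) + 77/(2652*(3*x - 4)) - 159/(130*(x + 3)) - 2041/(4930*(x - 7))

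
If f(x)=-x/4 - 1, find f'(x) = -1/4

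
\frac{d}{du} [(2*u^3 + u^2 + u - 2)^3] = 72*u^8 + 96*u^7 + 126*u^6 - 66*u^5 - 75*u^4 - 108*u^3 + 39*u^2 + 12*u + 12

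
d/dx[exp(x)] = exp(x)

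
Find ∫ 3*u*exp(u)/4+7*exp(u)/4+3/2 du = (3*u + 4)*(exp(u) + 2)/4 + C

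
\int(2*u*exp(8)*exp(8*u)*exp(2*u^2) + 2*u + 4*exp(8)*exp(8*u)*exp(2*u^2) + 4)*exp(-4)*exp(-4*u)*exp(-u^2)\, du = 2*sinh((u + 2)^2) + C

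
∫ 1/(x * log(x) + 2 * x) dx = log(2*log(x) + 4) + C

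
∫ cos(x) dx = sin(x) + C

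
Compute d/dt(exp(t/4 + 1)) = exp(t/4 + 1)/4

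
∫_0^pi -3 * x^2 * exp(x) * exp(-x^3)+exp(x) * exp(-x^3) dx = -1 + exp(pi - pi^3)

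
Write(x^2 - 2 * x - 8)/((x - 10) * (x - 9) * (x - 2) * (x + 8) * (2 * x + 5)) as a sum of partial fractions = -52/(56925*(2*x + 5)) + 2/(935*(x + 8)) - 1/(630*(x - 2)) - 55/(2737*(x - 9)) + 1/(50*(x - 10))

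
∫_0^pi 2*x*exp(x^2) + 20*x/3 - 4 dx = -4*pi - 1 + 10*pi^2/3 + exp(pi^2)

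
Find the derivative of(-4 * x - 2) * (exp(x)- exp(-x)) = (-4*x*exp(2*x) - 4*x - 6*exp(2*x) + 2)*exp(-x)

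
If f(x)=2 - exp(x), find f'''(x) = -exp(x)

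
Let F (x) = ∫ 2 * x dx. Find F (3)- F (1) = 8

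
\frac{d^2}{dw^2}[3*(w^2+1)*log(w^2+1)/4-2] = (3*w^2*log(w^2 + 1) + 9*w^2 + 3*log(w^2 + 1) + 3)/(2*w^2 + 2)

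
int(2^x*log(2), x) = 2^x + C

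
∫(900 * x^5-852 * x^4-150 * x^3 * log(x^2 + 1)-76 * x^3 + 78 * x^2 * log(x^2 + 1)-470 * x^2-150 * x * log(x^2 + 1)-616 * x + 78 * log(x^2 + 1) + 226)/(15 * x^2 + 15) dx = (-25*x^2 + 26*x + 35)*(-9*x^2 + 2*x + 3*log(x^2 + 1) + 6)/15 + C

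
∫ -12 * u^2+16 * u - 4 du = -4*u^3 + 8*u^2 - 4*u + C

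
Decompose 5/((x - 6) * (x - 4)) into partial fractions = -5/(2*(x - 4)) + 5/(2*(x - 6))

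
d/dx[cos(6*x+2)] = -6*sin(6*x + 2)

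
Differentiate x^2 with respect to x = 2*x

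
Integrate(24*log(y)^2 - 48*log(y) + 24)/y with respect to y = 8*(log(y) - 1)^3 + C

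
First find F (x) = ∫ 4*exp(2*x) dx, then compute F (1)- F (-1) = -2*exp(-2) + 2*exp(2)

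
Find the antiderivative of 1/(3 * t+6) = log(t + 2)/3 + C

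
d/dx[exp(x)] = exp(x)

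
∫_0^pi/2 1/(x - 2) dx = log(2 - pi/2) - log(2)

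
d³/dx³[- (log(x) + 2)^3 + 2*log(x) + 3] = (-6*log(x)^2 - 6*log(x) + 10)/x^3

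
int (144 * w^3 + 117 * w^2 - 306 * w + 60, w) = 36*w^4 + 39*w^3 - 153*w^2 + 60*w + C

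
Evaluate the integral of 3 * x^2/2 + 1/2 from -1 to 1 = 2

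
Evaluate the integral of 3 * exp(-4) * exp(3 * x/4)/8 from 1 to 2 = -exp(-13/4)/2 + exp(-5/2)/2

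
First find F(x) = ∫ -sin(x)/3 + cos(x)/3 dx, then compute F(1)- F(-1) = 2*sin(1)/3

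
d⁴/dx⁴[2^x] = 2^x*log(2)^4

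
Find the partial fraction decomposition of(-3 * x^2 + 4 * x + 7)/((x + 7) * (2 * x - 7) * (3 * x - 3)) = -1/(5*(2*x - 7)) - 1/(3*(x + 7)) - 1/(15*(x - 1))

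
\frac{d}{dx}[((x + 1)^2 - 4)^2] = 4*x^3 + 12*x^2 - 4*x - 12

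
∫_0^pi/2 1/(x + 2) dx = -log(2) + log(pi/2 + 2)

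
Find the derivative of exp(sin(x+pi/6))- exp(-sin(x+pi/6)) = (exp(sqrt(3)*sin(x))*exp(cos(x)) + 1)*exp(-sin(x + pi/6))*cos(x + pi/6)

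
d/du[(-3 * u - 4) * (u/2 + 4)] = -3*u - 14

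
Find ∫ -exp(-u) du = exp(-u) + C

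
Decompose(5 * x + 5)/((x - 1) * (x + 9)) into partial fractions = 4/(x + 9) + 1/(x - 1)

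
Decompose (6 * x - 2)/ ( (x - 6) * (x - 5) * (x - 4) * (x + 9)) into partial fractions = 4/(195*(x + 9)) + 11/(13*(x - 4)) - 2/(x - 5) + 17/(15*(x - 6))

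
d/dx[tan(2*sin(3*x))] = 6*cos(3*x)/cos(2*sin(3*x))^2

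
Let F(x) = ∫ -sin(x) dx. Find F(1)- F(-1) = 0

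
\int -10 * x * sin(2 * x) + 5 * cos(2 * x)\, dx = 5*x*cos(2*x) + C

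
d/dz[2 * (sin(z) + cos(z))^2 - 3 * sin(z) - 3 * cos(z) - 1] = 4*cos(2*z) - 3*sqrt(2)*cos(z + pi/4)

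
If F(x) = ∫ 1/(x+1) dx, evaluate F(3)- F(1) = log(2)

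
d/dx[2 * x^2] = 4*x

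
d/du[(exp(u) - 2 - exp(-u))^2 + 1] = (2*exp(4*u) - 4*exp(3*u) - 4*exp(u) - 2)*exp(-2*u)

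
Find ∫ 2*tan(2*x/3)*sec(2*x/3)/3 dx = sec(2*x/3) + C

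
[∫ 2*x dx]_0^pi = pi^2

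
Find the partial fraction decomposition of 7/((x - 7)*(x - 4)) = -7/(3*(x - 4)) + 7/(3*(x - 7))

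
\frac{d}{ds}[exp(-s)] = -exp(-s)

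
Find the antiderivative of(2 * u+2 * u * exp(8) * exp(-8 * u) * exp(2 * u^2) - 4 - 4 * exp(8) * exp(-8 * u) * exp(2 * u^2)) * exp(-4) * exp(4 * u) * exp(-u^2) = 2*sinh((u - 2)^2) + C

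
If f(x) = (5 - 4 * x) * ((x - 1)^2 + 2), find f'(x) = -12*x^2 + 26*x - 22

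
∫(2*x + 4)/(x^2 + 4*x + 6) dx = log((x + 2)^2 + 2) + C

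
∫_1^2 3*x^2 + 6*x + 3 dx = 19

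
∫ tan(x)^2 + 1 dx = tan(x) + C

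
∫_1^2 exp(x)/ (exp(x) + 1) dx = -log(2 + 2*E) + log(2 + 2*exp(2))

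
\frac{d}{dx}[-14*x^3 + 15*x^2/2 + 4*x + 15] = -42*x^2 + 15*x + 4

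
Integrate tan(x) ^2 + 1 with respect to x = tan(x) + C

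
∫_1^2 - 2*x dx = -3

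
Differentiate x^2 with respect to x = 2*x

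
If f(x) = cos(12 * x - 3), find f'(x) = -12*sin(12*x - 3)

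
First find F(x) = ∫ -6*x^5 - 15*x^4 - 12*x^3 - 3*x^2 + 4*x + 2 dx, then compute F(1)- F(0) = -4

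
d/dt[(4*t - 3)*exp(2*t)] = 8*t*exp(2*t) - 2*exp(2*t)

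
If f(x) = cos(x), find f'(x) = -sin(x)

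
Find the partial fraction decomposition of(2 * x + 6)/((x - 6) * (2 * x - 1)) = -14/(11*(2*x - 1)) + 18/(11*(x - 6))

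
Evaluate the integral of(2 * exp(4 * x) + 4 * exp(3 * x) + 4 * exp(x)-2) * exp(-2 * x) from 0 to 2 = -4 + (-exp(-2) + 2 + exp(2))^2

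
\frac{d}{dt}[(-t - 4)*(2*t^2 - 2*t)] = -6*t^2 - 12*t + 8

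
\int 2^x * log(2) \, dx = 2^x + C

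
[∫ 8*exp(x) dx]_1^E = -8*E + 8*exp(E)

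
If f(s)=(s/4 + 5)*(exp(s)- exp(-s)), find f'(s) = (s*exp(2*s) + s + 21*exp(2*s) + 19)*exp(-s)/4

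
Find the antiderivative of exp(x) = exp(x) + C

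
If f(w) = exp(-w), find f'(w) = -exp(-w)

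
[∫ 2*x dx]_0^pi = pi^2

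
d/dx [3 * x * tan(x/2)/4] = 3*x/(8*cos(x/2)^2) + 3*tan(x/2)/4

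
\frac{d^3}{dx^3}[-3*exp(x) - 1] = -3*exp(x)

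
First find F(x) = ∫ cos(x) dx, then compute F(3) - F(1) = -sin(1) + sin(3)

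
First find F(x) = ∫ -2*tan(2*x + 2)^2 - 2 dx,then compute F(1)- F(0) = tan(2) - tan(4)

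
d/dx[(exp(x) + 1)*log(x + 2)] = (x*exp(x)*log(x + 2) + 2*exp(x)*log(x + 2) + exp(x) + 1)/(x + 2)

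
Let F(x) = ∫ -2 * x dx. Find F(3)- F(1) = -8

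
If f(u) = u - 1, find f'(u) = 1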